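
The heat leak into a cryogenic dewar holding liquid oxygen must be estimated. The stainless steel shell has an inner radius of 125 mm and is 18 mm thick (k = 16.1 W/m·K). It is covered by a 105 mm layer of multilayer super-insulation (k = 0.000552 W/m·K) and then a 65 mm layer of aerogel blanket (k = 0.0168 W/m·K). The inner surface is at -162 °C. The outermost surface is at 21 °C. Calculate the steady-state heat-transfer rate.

For a spherical shell R = (1/r₁ − 1/r₂)/(4πk); film R = 1/(h·4πr²). In series:
R_stainless steel shell = (1/0.125 − 1/0.143)/(4π×16.1) = 0.004977 K/W
R_multilayer super-insulation = (1/0.143 − 1/0.248)/(4π×0.000552) = 426.8 K/W
R_aerogel blanket = (1/0.248 − 1/0.313)/(4π×0.0168) = 3.966 K/W
R_total = 430.8 K/W
Q = ΔT/R_total = 183/430.8

Q ≈ 0.425 W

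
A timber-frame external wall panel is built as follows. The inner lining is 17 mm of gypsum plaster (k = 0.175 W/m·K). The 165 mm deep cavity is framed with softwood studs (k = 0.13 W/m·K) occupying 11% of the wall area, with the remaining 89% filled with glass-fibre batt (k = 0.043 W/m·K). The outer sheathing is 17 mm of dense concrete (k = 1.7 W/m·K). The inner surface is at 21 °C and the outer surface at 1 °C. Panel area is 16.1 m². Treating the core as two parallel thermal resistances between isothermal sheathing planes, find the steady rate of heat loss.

Sheathing layers in series; stud and cavity paths in parallel between them.
R_inner = 0.017/(0.175×16.1) = 0.006034 K/W
R_stud  = 0.165/(0.13×0.11×16.1) = 0.7167 K/W
R_cav   = 0.165/(0.043×0.89×16.1) = 0.2678 K/W
1/R_core = 1/R_stud + 1/R_cav → R_core = 0.1949 K/W
R_outer = 0.017/(1.7×16.1) = 6.211×10^-4 K/W
R_total = 0.2016 K/W
Q = ΔT/R_total = 20/0.2016

Q ≈ 99.2 W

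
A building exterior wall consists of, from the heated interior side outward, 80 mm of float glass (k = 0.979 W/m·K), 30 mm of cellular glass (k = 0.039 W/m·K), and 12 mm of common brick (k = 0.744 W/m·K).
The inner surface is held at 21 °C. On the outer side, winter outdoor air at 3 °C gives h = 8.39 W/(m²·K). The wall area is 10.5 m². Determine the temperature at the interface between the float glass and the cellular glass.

T ≈ 19.5 °C

Treating each layer as a thermal resistance in series:
R_float glass = L/(kA) = 0.08/(0.979×10.5) = 0.007782 K/W
R_cellular glass = L/(kA) = 0.03/(0.039×10.5) = 0.07326 K/W
R_common brick = L/(kA) = 0.012/(0.744×10.5) = 0.001536 K/W
R_outer film = 1/(h_o·A) = 1/(8.39×10.5) = 0.01135 K/W
R_total = 0.09393 K/W;  Q = ΔT/R_total = 18/0.09393 = 191.6 W
T_interface = T_inner − Q·ΣR(inner→interface) = 21 − 192×0.007782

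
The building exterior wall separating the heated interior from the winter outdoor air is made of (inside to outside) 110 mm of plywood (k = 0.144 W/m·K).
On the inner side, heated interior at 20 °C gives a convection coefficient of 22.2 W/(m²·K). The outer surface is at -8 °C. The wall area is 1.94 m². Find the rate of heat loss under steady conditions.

Q ≈ 67.2 W

Thermal resistances in series:
R_inner film = 1/(h_i·A) = 1/(22.2×1.94) = 0.02322 K/W
R_plywood = L/(kA) = 0.11/(0.144×1.94) = 0.3938 K/W
R_total = 0.417 K/W
Q = ΔT / R_total = 28 / 0.417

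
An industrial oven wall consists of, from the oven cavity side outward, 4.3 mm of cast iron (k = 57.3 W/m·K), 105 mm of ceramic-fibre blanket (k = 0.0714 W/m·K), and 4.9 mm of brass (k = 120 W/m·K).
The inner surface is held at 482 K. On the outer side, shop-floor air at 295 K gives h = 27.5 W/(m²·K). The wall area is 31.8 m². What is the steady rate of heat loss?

Q ≈ 3950 W

Series thermal resistances:
R_cast iron = L/(kA) = 0.0043/(57.3×31.8) = 2.36×10^-6 K/W
R_ceramic-fibre blanket = L/(kA) = 0.105/(0.0714×31.8) = 0.04624 K/W
R_brass = L/(kA) = 0.0049/(120×31.8) = 1.284×10^-6 K/W
R_outer film = 1/(h_o·A) = 1/(27.5×31.8) = 0.001144 K/W
R_total = 0.04739 K/W
Q = ΔT / R_total = 187 / 0.04739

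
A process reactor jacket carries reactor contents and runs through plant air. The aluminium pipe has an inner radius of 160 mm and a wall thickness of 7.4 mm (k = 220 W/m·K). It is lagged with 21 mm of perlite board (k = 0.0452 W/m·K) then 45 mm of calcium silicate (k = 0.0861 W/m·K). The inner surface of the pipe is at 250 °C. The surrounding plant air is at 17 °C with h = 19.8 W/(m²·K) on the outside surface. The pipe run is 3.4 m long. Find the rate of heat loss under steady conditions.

Q ≈ 936 W

Treating each annulus and film as a series resistance:
R_aluminium pipe wall = ln(167.4/160)/(2π×220×3.4) = 9.62×10^-6 K/W
R_perlite board = ln(188.4/167.4)/(2π×0.0452×3.4) = 0.1224 K/W
R_calcium silicate = ln(233.4/188.4)/(2π×0.0861×3.4) = 0.1164 K/W
R_outer film = 1/(h_o·2πr_oL) = 1/(19.8×2π×0.2334×3.4) = 0.01013 K/W
R_total = 0.249 K/W
Q = ΔT/R_total = 233/0.249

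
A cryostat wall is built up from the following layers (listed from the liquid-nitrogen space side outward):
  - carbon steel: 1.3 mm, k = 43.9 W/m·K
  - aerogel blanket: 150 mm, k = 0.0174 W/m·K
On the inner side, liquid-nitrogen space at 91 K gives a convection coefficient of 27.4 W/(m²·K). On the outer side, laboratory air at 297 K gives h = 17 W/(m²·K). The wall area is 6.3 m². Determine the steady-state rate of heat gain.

Treating each layer as a thermal resistance in series:
R_inner film = 1/(h_i·A) = 1/(27.4×6.3) = 0.005793 K/W
R_carbon steel = L/(kA) = 0.0013/(43.9×6.3) = 4.7×10^-6 K/W
R_aerogel blanket = L/(kA) = 0.15/(0.0174×6.3) = 1.368 K/W
R_outer film = 1/(h_o·A) = 1/(17×6.3) = 0.009337 K/W
R_total = 1.383 K/W
Q = ΔT / R_total = 206 / 1.383

Q ≈ 149 W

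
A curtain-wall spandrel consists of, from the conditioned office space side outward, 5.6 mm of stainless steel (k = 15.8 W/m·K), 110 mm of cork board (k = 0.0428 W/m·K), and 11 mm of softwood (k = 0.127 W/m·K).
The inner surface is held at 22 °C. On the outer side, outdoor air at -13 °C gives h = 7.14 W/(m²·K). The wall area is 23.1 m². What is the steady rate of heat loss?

Q ≈ 289 W

Series thermal resistances:
R_stainless steel = L/(kA) = 0.0056/(15.8×23.1) = 1.534×10^-5 K/W
R_cork board = L/(kA) = 0.11/(0.0428×23.1) = 0.1113 K/W
R_softwood = L/(kA) = 0.011/(0.127×23.1) = 0.00375 K/W
R_outer film = 1/(h_o·A) = 1/(7.14×23.1) = 0.006063 K/W
R_total = 0.1211 K/W
Q = ΔT / R_total = 35 / 0.1211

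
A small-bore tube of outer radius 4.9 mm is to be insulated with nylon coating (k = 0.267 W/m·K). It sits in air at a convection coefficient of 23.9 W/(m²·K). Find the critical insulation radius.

r_cr ≈ 11.2 mm

For a cylinder r_cr = k/h = 0.267/23.9
r_cr = 11.2 mm; since the bare radius (4.9 mm) is below r_cr, adding a thin layer of insulation will *increase* heat loss.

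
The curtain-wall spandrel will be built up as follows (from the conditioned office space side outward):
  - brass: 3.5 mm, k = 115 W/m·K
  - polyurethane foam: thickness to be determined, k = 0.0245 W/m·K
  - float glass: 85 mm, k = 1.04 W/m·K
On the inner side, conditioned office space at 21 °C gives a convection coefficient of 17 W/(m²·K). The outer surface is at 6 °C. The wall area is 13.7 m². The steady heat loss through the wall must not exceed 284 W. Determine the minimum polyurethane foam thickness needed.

L ≈ 14.3 mm

Using the resistance-network approach (series):
R_inner film = 1/(h_i·A) = 1/(17×13.7) = 0.004294 K/W
R_brass = L/(kA) = 0.0035/(115×13.7) = 2.222×10^-6 K/W
R_float glass = L/(kA) = 0.085/(1.04×13.7) = 0.005966 K/W
Sum of the known resistances R_other = 0.01026 K/W
Required total resistance R_tot = ΔT/Q_allow = 15/284 = 0.05282 K/W
R_polyurethane foam = R_tot − R_other = 0.04256 K/W
L = R·k·A = 0.04256×0.0245×13.7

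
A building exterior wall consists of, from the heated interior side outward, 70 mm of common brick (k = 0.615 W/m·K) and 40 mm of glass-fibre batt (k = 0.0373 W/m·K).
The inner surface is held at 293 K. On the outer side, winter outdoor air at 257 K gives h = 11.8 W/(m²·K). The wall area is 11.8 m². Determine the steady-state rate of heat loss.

Model the wall as resistances in series:
R_common brick = L/(kA) = 0.07/(0.615×11.8) = 0.009646 K/W
R_glass-fibre batt = L/(kA) = 0.04/(0.0373×11.8) = 0.09088 K/W
R_outer film = 1/(h_o·A) = 1/(11.8×11.8) = 0.007182 K/W
R_total = 0.1077 K/W
Q = ΔT / R_total = 36 / 0.1077

Q ≈ 334 W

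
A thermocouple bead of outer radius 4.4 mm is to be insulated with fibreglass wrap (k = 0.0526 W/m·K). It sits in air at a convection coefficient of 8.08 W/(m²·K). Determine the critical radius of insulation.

For a sphere r_cr = 2k/h = 2×0.0526/8.08
r_cr = 13 mm; since the bare radius (4.4 mm) is below r_cr, adding a thin layer of insulation will *increase* heat loss.

r_cr ≈ 13 mm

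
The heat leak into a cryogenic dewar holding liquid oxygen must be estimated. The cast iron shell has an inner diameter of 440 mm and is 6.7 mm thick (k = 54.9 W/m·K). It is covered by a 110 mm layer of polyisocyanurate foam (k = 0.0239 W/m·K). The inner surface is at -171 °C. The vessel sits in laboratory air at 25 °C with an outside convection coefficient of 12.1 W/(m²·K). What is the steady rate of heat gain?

For a spherical shell R = (1/r₁ − 1/r₂)/(4πk); film R = 1/(h·4πr²). In series:
R_cast iron shell = (1/0.22 − 1/0.2267)/(4π×54.9) = 1.947×10^-4 K/W
R_polyisocyanurate foam = (1/0.2267 − 1/0.3367)/(4π×0.0239) = 4.798 K/W
R_outer film = 1/(h·4πr_o²) = 1/(12.1×4π×0.3367²) = 0.05801 K/W
R_total = 4.857 K/W
Q = ΔT/R_total = 196/4.857

Q ≈ 40.4 W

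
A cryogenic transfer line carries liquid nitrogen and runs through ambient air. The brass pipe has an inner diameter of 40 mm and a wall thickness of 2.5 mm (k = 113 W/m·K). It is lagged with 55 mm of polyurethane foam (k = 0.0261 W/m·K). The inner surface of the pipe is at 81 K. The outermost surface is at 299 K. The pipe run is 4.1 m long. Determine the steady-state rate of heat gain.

Per-layer cylindrical resistances, series-summed:
R_brass pipe wall = ln(22.5/20)/(2π×113×4.1) = 4.046×10^-5 K/W
R_polyurethane foam = ln(77.5/22.5)/(2π×0.0261×4.1) = 1.839 K/W
R_total = 1.839 K/W
Q = ΔT/R_total = 218/1.839

Q ≈ 119 W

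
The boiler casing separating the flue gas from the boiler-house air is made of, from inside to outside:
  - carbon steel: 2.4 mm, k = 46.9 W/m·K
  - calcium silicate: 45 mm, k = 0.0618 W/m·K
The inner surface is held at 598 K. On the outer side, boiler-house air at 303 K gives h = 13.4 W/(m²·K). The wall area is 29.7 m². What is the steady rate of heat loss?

Q ≈ 10900 W

Using the resistance-network approach (series):
R_carbon steel = L/(kA) = 0.0024/(46.9×29.7) = 1.723×10^-6 K/W
R_calcium silicate = L/(kA) = 0.045/(0.0618×29.7) = 0.02452 K/W
R_outer film = 1/(h_o·A) = 1/(13.4×29.7) = 0.002513 K/W
R_total = 0.02703 K/W
Q = ΔT / R_total = 295 / 0.02703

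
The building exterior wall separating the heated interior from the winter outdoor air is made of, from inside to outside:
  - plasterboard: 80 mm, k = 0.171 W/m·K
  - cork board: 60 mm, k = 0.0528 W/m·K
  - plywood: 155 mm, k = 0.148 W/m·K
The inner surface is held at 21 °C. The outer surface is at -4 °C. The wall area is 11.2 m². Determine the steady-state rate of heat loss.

Thermal resistances in series:
R_plasterboard = L/(kA) = 0.08/(0.171×11.2) = 0.04177 K/W
R_cork board = L/(kA) = 0.06/(0.0528×11.2) = 0.1015 K/W
R_plywood = L/(kA) = 0.155/(0.148×11.2) = 0.09351 K/W
R_total = 0.2367 K/W
Q = ΔT / R_total = 25 / 0.2367

Q ≈ 106 W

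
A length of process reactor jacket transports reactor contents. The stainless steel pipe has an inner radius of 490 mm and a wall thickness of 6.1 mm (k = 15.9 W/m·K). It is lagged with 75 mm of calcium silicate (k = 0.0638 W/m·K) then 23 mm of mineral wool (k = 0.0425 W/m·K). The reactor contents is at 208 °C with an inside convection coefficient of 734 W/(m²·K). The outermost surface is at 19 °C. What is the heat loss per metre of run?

For a radial system each layer contributes R = ln(r_out/r_in)/(2πkL); films add R = 1/(hA).
R_inner film = 1/(h_i·2πr₁L) = 1/(734×2π×0.49×1) = 4.425×10^-4 K/W
R_stainless steel pipe wall = ln(496.1/490)/(2π×15.9×1) = 1.238×10^-4 K/W
R_calcium silicate = ln(571.1/496.1)/(2π×0.0638×1) = 0.3512 K/W
R_mineral wool = ln(594.1/571.1)/(2π×0.0425×1) = 0.1479 K/W
R_total = 0.4996 K/W
Q = ΔT/R_total = 189/0.4996

q′ ≈ 378 W/m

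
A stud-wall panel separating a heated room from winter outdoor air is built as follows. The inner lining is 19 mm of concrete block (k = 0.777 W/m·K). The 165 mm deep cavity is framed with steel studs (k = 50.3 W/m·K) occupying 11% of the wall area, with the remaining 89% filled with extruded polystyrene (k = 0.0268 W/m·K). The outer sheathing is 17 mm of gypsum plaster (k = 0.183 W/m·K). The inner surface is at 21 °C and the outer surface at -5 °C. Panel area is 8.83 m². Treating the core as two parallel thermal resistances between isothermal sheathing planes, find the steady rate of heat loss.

Sheathing layers in series; stud and cavity paths in parallel between them.
R_inner = 0.019/(0.777×8.83) = 0.002769 K/W
R_stud  = 0.165/(50.3×0.11×8.83) = 0.003377 K/W
R_cav   = 0.165/(0.0268×0.89×8.83) = 0.7834 K/W
1/R_core = 1/R_stud + 1/R_cav → R_core = 0.003363 K/W
R_outer = 0.017/(0.183×8.83) = 0.01052 K/W
R_total = 0.01665 K/W
Q = ΔT/R_total = 26/0.01665

Q ≈ 1560 W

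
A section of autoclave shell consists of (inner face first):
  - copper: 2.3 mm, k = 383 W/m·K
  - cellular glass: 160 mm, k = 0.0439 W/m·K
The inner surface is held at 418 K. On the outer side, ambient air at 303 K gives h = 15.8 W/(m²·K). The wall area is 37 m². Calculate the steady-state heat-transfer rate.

Treating each layer as a thermal resistance in series:
R_copper = L/(kA) = 0.0023/(383×37) = 1.623×10^-7 K/W
R_cellular glass = L/(kA) = 0.16/(0.0439×37) = 0.0985 K/W
R_outer film = 1/(h_o·A) = 1/(15.8×37) = 0.001711 K/W
R_total = 0.1002 K/W
Q = ΔT / R_total = 115 / 0.1002

Q ≈ 1150 W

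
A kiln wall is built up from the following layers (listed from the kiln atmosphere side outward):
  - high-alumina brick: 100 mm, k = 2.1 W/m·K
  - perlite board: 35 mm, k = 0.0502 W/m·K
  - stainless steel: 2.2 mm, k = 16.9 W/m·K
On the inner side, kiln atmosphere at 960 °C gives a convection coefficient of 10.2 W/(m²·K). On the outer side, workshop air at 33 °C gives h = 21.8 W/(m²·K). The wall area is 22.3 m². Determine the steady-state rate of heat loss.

Series thermal resistances:
R_inner film = 1/(h_i·A) = 1/(10.2×22.3) = 0.004396 K/W
R_high-alumina brick = L/(kA) = 0.1/(2.1×22.3) = 0.002135 K/W
R_perlite board = L/(kA) = 0.035/(0.0502×22.3) = 0.03127 K/W
R_stainless steel = L/(kA) = 0.0022/(16.9×22.3) = 5.838×10^-6 K/W
R_outer film = 1/(h_o·A) = 1/(21.8×22.3) = 0.002057 K/W
R_total = 0.03986 K/W
Q = ΔT / R_total = 927 / 0.03986

Q ≈ 23300 W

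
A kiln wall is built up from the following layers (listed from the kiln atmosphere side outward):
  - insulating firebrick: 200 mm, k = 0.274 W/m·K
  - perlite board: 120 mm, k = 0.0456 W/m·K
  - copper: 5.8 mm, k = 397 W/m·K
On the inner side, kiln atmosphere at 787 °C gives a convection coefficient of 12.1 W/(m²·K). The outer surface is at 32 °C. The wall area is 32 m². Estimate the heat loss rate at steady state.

Series thermal resistances:
R_inner film = 1/(h_i·A) = 1/(12.1×32) = 0.002583 K/W
R_insulating firebrick = L/(kA) = 0.2/(0.274×32) = 0.02281 K/W
R_perlite board = L/(kA) = 0.12/(0.0456×32) = 0.08224 K/W
R_copper = L/(kA) = 0.0058/(397×32) = 4.565×10^-7 K/W
R_total = 0.1076 K/W
Q = ΔT / R_total = 755 / 0.1076

Q ≈ 7010 W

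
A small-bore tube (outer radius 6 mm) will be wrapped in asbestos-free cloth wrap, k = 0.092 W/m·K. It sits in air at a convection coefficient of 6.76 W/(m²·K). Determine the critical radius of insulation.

r_cr ≈ 13.6 mm

For a cylinder r_cr = k/h = 0.092/6.76
r_cr = 13.6 mm; since the bare radius (6 mm) is below r_cr, adding a thin layer of insulation will *increase* heat loss.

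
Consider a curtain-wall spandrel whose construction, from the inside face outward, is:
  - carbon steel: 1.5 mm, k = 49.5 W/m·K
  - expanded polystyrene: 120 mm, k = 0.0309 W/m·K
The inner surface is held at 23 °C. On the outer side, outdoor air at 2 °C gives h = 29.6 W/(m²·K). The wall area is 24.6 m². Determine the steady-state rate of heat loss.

Treating each layer as a thermal resistance in series:
R_carbon steel = L/(kA) = 0.0015/(49.5×24.6) = 1.232×10^-6 K/W
R_expanded polystyrene = L/(kA) = 0.12/(0.0309×24.6) = 0.1579 K/W
R_outer film = 1/(h_o·A) = 1/(29.6×24.6) = 0.001373 K/W
R_total = 0.1592 K/W
Q = ΔT / R_total = 21 / 0.1592

Q ≈ 132 W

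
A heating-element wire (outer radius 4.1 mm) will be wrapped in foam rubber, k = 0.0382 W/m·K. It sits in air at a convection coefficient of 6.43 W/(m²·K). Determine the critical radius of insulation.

For a cylinder r_cr = k/h = 0.0382/6.43
r_cr = 5.94 mm; since the bare radius (4.1 mm) is below r_cr, adding a thin layer of insulation will *increase* heat loss.

r_cr ≈ 5.94 mm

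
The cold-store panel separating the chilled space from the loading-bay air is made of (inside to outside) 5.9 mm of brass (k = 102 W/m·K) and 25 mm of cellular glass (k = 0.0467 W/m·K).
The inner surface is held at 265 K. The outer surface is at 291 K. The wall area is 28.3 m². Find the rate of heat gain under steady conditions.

Q ≈ 1370 W

Thermal resistances in series:
R_brass = L/(kA) = 0.0059/(102×28.3) = 2.044×10^-6 K/W
R_cellular glass = L/(kA) = 0.025/(0.0467×28.3) = 0.01892 K/W
R_total = 0.01892 K/W
Q = ΔT / R_total = 26 / 0.01892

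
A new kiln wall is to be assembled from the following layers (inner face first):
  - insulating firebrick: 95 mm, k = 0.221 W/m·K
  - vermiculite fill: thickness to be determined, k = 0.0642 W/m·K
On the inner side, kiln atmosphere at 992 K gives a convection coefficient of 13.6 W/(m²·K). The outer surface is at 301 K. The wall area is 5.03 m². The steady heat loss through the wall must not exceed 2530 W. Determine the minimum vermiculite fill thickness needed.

Thermal resistances in series:
R_inner film = 1/(h_i·A) = 1/(13.6×5.03) = 0.01462 K/W
R_insulating firebrick = L/(kA) = 0.095/(0.221×5.03) = 0.08546 K/W
Sum of the known resistances R_other = 0.1001 K/W
Required total resistance R_tot = ΔT/Q_allow = 691/2530 = 0.2731 K/W
R_vermiculite fill = R_tot − R_other = 0.173 K/W
L = R·k·A = 0.173×0.0642×5.03

L ≈ 55.9 mm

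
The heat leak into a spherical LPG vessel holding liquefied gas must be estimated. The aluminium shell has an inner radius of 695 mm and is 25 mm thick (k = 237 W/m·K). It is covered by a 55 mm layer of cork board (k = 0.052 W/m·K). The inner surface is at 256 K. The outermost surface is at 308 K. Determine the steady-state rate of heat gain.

Q ≈ 345 W

For a spherical shell R = (1/r₁ − 1/r₂)/(4πk); film R = 1/(h·4πr²). In series:
R_aluminium shell = (1/0.695 − 1/0.72)/(4π×237) = 1.678×10^-5 K/W
R_cork board = (1/0.72 − 1/0.775)/(4π×0.052) = 0.1508 K/W
R_total = 0.1509 K/W
Q = ΔT/R_total = 52/0.1509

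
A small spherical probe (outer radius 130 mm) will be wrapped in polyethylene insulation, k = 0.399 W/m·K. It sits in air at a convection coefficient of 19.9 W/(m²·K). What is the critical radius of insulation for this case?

For a sphere r_cr = 2k/h = 2×0.399/19.9
r_cr = 40.1 mm; since the bare radius (130 mm) is above r_cr, any added insulation will reduce heat loss.

r_cr ≈ 40.1 mm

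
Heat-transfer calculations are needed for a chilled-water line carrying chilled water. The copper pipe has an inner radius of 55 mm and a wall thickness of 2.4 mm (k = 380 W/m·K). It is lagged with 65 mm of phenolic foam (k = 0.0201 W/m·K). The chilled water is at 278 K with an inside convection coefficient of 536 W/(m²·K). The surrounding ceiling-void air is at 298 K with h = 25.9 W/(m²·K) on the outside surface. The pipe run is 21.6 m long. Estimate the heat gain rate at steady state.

For a radial system each layer contributes R = ln(r_out/r_in)/(2πkL); films add R = 1/(hA).
R_inner film = 1/(h_i·2πr₁L) = 1/(536×2π×0.055×21.6) = 2.499×10^-4 K/W
R_copper pipe wall = ln(57.4/55)/(2π×380×21.6) = 8.282×10^-7 K/W
R_phenolic foam = ln(122.4/57.4)/(2π×0.0201×21.6) = 0.2776 K/W
R_outer film = 1/(h_o·2πr_oL) = 1/(25.9×2π×0.1224×21.6) = 0.002324 K/W
R_total = 0.2802 K/W
Q = ΔT/R_total = 20/0.2802

Q ≈ 71.4 W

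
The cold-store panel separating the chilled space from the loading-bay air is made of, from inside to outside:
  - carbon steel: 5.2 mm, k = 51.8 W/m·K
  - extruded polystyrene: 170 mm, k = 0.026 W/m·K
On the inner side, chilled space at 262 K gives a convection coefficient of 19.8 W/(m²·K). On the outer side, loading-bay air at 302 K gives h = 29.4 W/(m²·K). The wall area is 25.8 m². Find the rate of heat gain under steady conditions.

Q ≈ 156 W

Treating each layer as a thermal resistance in series:
R_inner film = 1/(h_i·A) = 1/(19.8×25.8) = 0.001958 K/W
R_carbon steel = L/(kA) = 0.0052/(51.8×25.8) = 3.891×10^-6 K/W
R_extruded polystyrene = L/(kA) = 0.17/(0.026×25.8) = 0.2534 K/W
R_outer film = 1/(h_o·A) = 1/(29.4×25.8) = 0.001318 K/W
R_total = 0.2567 K/W
Q = ΔT / R_total = 40 / 0.2567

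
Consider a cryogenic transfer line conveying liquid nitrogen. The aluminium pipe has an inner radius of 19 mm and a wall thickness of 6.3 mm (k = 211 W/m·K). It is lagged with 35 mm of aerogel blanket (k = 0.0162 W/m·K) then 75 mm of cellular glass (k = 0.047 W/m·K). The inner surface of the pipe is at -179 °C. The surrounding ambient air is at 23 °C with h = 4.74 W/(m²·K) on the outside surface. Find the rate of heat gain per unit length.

q′ ≈ 17.5 W/m

Radial resistances (cylindrical: R_cond = ln(r_o/r_i)/(2πkL), R_conv = 1/(h·2πrL)):
R_aluminium pipe wall = ln(25.3/19)/(2π×211×1) = 2.16×10^-4 K/W
R_aerogel blanket = ln(60.3/25.3)/(2π×0.0162×1) = 8.533 K/W
R_cellular glass = ln(135.3/60.3)/(2π×0.047×1) = 2.737 K/W
R_outer film = 1/(h_o·2πr_oL) = 1/(4.74×2π×0.1353×1) = 0.2482 K/W
R_total = 11.52 K/W
Q = ΔT/R_total = 202/11.52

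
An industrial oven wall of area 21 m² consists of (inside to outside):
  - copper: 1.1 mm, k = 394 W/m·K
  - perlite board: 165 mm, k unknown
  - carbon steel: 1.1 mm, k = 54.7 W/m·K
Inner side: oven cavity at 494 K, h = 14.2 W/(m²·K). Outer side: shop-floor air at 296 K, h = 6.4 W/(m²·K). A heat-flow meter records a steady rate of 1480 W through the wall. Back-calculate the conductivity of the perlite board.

k ≈ 0.0639 W/(m·K)

Model the wall as resistances in series:
R_inner film = 1/(h_i·A) = 1/(14.2×21) = 0.003353 K/W
R_copper = L/(kA) = 0.0011/(394×21) = 1.329×10^-7 K/W
R_carbon steel = L/(kA) = 0.0011/(54.7×21) = 9.576×10^-7 K/W
R_outer film = 1/(h_o·A) = 1/(6.4×21) = 0.00744 K/W
Sum of known resistances R_other = 0.0108 K/W
Total R = ΔT/Q = 198/1480 = 0.1338 K/W
R_perlite board = R_total − R_other = 0.123 K/W
k = L/(R·A) = 0.165/(0.123×21)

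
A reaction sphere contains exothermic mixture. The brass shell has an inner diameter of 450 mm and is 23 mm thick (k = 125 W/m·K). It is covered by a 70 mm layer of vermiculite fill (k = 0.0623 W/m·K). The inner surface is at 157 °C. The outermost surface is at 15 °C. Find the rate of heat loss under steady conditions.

Q ≈ 125 W

Spherical conduction: R = (1/r_in − 1/r_out)/(4πk) per layer; series-sum.
R_brass shell = (1/0.225 − 1/0.248)/(4π×125) = 2.624×10^-4 K/W
R_vermiculite fill = (1/0.248 − 1/0.318)/(4π×0.0623) = 1.134 K/W
R_total = 1.134 K/W
Q = ΔT/R_total = 142/1.134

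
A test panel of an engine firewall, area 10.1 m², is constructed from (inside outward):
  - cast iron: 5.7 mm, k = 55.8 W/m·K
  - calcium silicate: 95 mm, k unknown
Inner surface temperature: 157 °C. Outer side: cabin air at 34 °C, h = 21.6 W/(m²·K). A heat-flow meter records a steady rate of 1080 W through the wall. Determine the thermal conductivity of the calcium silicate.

k ≈ 0.0861 W/(m·K)

Model the wall as resistances in series:
R_cast iron = L/(kA) = 0.0057/(55.8×10.1) = 1.011×10^-5 K/W
R_outer film = 1/(h_o·A) = 1/(21.6×10.1) = 0.004584 K/W
Sum of known resistances R_other = 0.004594 K/W
Total R = ΔT/Q = 123/1080 = 0.1139 K/W
R_calcium silicate = R_total − R_other = 0.1093 K/W
k = L/(R·A) = 0.095/(0.1093×10.1)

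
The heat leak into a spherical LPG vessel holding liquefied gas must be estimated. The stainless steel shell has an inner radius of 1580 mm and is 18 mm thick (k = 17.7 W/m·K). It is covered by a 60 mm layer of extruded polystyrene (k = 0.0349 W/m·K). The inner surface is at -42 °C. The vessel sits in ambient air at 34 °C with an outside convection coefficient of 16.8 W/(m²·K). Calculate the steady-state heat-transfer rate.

Q ≈ 1420 W

Spherical conduction: R = (1/r_in − 1/r_out)/(4πk) per layer; series-sum.
R_stainless steel shell = (1/1.58 − 1/1.598)/(4π×17.7) = 3.205×10^-5 K/W
R_extruded polystyrene = (1/1.598 − 1/1.658)/(4π×0.0349) = 0.05164 K/W
R_outer film = 1/(h·4πr_o²) = 1/(16.8×4π×1.658²) = 0.001723 K/W
R_total = 0.05339 K/W
Q = ΔT/R_total = 76/0.05339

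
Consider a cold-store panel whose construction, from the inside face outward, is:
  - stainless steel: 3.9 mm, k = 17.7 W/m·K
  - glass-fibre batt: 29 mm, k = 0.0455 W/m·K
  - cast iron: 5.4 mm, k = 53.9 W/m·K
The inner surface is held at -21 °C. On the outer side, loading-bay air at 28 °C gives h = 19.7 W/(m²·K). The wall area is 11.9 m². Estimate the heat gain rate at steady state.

Q ≈ 847 W

Treating each layer as a thermal resistance in series:
R_stainless steel = L/(kA) = 0.0039/(17.7×11.9) = 1.852×10^-5 K/W
R_glass-fibre batt = L/(kA) = 0.029/(0.0455×11.9) = 0.05356 K/W
R_cast iron = L/(kA) = 0.0054/(53.9×11.9) = 8.419×10^-6 K/W
R_outer film = 1/(h_o·A) = 1/(19.7×11.9) = 0.004266 K/W
R_total = 0.05785 K/W
Q = ΔT / R_total = 49 / 0.05785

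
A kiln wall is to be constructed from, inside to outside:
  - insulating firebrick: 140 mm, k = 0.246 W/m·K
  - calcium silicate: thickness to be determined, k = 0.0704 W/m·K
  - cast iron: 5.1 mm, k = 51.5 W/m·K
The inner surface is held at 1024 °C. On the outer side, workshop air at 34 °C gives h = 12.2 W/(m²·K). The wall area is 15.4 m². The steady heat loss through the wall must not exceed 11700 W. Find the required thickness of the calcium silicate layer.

L ≈ 45.9 mm

Treating each layer as a thermal resistance in series:
R_insulating firebrick = L/(kA) = 0.14/(0.246×15.4) = 0.03695 K/W
R_cast iron = L/(kA) = 0.0051/(51.5×15.4) = 6.43×10^-6 K/W
R_outer film = 1/(h_o·A) = 1/(12.2×15.4) = 0.005323 K/W
Sum of the known resistances R_other = 0.04228 K/W
Required total resistance R_tot = ΔT/Q_allow = 990/11700 = 0.08462 K/W
R_calcium silicate = R_tot − R_other = 0.04233 K/W
L = R·k·A = 0.04233×0.0704×15.4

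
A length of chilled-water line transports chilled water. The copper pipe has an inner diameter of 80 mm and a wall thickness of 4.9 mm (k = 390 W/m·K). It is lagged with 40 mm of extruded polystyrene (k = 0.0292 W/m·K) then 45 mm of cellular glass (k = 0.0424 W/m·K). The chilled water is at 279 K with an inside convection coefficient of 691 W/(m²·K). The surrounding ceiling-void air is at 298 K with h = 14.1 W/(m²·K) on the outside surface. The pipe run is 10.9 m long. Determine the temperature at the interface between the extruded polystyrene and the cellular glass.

Cylindrical conduction, so R = ln(r₂/r₁)/(2πkL) per layer, in series:
R_inner film = 1/(h_i·2πr₁L) = 1/(691×2π×0.04×10.9) = 5.283×10^-4 K/W
R_copper pipe wall = ln(44.9/40)/(2π×390×10.9) = 4.326×10^-6 K/W
R_extruded polystyrene = ln(84.9/44.9)/(2π×0.0292×10.9) = 0.3185 K/W
R_cellular glass = ln(129.9/84.9)/(2π×0.0424×10.9) = 0.1465 K/W
R_outer film = 1/(h_o·2πr_oL) = 1/(14.1×2π×0.1299×10.9) = 0.007972 K/W
R_total = 0.4735 K/W
Q = ΔT/R_total = 19/0.4735
Q = 40.1 W
T_interface = T_inner + Q·ΣR(inner→interface) = 279 + 40.1×0.3191

T ≈ 292 K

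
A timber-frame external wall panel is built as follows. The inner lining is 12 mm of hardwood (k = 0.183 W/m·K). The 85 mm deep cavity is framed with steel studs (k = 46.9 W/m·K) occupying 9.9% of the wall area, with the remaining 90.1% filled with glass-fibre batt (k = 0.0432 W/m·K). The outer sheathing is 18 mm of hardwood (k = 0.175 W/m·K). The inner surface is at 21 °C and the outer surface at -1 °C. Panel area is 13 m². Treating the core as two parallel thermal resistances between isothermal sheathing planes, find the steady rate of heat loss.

Sheathing layers in series; stud and cavity paths in parallel between them.
R_inner = 0.012/(0.183×13) = 0.005044 K/W
R_stud  = 0.085/(46.9×0.099×13) = 0.001408 K/W
R_cav   = 0.085/(0.0432×0.901×13) = 0.168 K/W
1/R_core = 1/R_stud + 1/R_cav → R_core = 0.001397 K/W
R_outer = 0.018/(0.175×13) = 0.007912 K/W
R_total = 0.01435 K/W
Q = ΔT/R_total = 22/0.01435

Q ≈ 1530 W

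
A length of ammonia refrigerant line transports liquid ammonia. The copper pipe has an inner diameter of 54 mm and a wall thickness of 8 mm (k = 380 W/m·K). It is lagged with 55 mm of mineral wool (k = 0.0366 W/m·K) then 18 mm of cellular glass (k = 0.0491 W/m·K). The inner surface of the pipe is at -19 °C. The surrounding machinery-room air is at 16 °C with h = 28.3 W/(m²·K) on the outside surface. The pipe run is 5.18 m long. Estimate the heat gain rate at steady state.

Treating each annulus and film as a series resistance:
R_copper pipe wall = ln(35/27)/(2π×380×5.18) = 2.098×10^-5 K/W
R_mineral wool = ln(90/35)/(2π×0.0366×5.18) = 0.7929 K/W
R_cellular glass = ln(108/90)/(2π×0.0491×5.18) = 0.1141 K/W
R_outer film = 1/(h_o·2πr_oL) = 1/(28.3×2π×0.108×5.18) = 0.01005 K/W
R_total = 0.917 K/W
Q = ΔT/R_total = 35/0.917

Q ≈ 38.2 W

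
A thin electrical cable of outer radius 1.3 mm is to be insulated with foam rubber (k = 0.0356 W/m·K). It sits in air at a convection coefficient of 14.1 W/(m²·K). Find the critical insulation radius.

r_cr ≈ 2.52 mm

For a cylinder r_cr = k/h = 0.0356/14.1
r_cr = 2.52 mm; since the bare radius (1.3 mm) is below r_cr, adding a thin layer of insulation will *increase* heat loss.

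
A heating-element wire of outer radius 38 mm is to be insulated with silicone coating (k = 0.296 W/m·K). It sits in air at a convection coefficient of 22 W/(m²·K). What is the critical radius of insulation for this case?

r_cr ≈ 13.5 mm

For a cylinder r_cr = k/h = 0.296/22
r_cr = 13.5 mm; since the bare radius (38 mm) is above r_cr, any added insulation will reduce heat loss.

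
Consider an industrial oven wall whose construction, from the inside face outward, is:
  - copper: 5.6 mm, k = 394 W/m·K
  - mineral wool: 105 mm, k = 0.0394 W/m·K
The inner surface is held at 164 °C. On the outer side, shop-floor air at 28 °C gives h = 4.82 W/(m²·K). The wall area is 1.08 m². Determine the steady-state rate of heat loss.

Q ≈ 51.1 W

Using the resistance-network approach (series):
R_copper = L/(kA) = 0.0056/(394×1.08) = 1.316×10^-5 K/W
R_mineral wool = L/(kA) = 0.105/(0.0394×1.08) = 2.468 K/W
R_outer film = 1/(h_o·A) = 1/(4.82×1.08) = 0.1921 K/W
R_total = 2.66 K/W
Q = ΔT / R_total = 136 / 2.66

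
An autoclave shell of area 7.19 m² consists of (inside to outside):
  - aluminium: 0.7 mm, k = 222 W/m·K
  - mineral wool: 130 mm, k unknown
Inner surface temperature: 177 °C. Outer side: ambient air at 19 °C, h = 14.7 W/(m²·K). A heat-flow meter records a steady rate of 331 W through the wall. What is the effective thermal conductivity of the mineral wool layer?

Treating each layer as a thermal resistance in series:
R_aluminium = L/(kA) = 0.0007/(222×7.19) = 4.385×10^-7 K/W
R_outer film = 1/(h_o·A) = 1/(14.7×7.19) = 0.009461 K/W
Sum of known resistances R_other = 0.009462 K/W
Total R = ΔT/Q = 158/331 = 0.4773 K/W
R_mineral wool = R_total − R_other = 0.4679 K/W
k = L/(R·A) = 0.13/(0.4679×7.19)

k ≈ 0.0386 W/(m·K)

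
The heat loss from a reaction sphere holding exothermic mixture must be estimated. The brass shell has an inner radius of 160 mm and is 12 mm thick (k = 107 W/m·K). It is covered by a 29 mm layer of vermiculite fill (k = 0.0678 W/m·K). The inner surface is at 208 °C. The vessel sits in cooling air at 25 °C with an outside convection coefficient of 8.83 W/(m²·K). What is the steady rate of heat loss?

For a spherical shell R = (1/r₁ − 1/r₂)/(4πk); film R = 1/(h·4πr²). In series:
R_brass shell = (1/0.16 − 1/0.172)/(4π×107) = 3.243×10^-4 K/W
R_vermiculite fill = (1/0.172 − 1/0.201)/(4π×0.0678) = 0.9845 K/W
R_outer film = 1/(h·4πr_o²) = 1/(8.83×4π×0.201²) = 0.2231 K/W
R_total = 1.208 K/W
Q = ΔT/R_total = 183/1.208

Q ≈ 151 W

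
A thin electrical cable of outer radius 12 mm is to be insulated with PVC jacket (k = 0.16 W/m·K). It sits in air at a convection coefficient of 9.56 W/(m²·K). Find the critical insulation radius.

For a cylinder r_cr = k/h = 0.16/9.56
r_cr = 16.7 mm; since the bare radius (12 mm) is below r_cr, adding a thin layer of insulation will *increase* heat loss.

r_cr ≈ 16.7 mm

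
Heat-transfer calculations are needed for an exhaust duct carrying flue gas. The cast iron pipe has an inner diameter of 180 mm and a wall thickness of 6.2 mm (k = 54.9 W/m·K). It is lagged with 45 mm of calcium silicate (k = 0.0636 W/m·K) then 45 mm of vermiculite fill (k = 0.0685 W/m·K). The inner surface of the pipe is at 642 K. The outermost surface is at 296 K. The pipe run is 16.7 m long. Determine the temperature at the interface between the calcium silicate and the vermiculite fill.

T ≈ 435 K

Cylindrical conduction, so R = ln(r₂/r₁)/(2πkL) per layer, in series:
R_cast iron pipe wall = ln(96.2/90)/(2π×54.9×16.7) = 1.156×10^-5 K/W
R_calcium silicate = ln(141.2/96.2)/(2π×0.0636×16.7) = 0.0575 K/W
R_vermiculite fill = ln(186.2/141.2)/(2π×0.0685×16.7) = 0.03849 K/W
R_total = 0.096 K/W
Q = ΔT/R_total = 346/0.096
Q = 3600 W
T_interface = T_inner − Q·ΣR(inner→interface) = 642 − 3600×0.05751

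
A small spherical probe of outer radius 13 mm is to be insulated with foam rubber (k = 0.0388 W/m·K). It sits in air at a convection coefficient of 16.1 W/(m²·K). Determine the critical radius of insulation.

For a sphere r_cr = 2k/h = 2×0.0388/16.1
r_cr = 4.82 mm; since the bare radius (13 mm) is above r_cr, any added insulation will reduce heat loss.

r_cr ≈ 4.82 mm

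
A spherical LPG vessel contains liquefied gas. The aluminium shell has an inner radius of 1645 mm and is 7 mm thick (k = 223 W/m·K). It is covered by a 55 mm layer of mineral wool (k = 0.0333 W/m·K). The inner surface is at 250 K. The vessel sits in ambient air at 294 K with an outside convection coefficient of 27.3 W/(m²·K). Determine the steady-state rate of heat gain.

Radial (spherical) resistances in series:
R_aluminium shell = (1/1.645 − 1/1.652)/(4π×223) = 9.192×10^-7 K/W
R_mineral wool = (1/1.652 − 1/1.707)/(4π×0.0333) = 0.04661 K/W
R_outer film = 1/(h·4πr_o²) = 1/(27.3×4π×1.707²) = 0.001 K/W
R_total = 0.04761 K/W
Q = ΔT/R_total = 44/0.04761

Q ≈ 924 W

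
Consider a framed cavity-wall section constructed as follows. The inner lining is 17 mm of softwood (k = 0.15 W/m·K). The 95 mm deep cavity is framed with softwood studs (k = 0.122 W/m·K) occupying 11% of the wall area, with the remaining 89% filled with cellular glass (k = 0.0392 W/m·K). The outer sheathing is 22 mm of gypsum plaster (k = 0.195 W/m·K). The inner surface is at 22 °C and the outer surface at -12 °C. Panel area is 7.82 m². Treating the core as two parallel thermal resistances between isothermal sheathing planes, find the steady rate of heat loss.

Q ≈ 121 W

Sheathing layers in series; stud and cavity paths in parallel between them.
R_inner = 0.017/(0.15×7.82) = 0.01449 K/W
R_stud  = 0.095/(0.122×0.11×7.82) = 0.9052 K/W
R_cav   = 0.095/(0.0392×0.89×7.82) = 0.3482 K/W
1/R_core = 1/R_stud + 1/R_cav → R_core = 0.2515 K/W
R_outer = 0.022/(0.195×7.82) = 0.01443 K/W
R_total = 0.2804 K/W
Q = ΔT/R_total = 34/0.2804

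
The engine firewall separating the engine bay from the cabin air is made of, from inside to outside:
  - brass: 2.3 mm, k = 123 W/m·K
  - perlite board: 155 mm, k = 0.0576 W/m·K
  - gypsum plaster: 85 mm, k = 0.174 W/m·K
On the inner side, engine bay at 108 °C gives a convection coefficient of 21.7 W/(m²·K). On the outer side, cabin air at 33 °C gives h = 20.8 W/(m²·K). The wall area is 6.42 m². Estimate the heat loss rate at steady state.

Treating each layer as a thermal resistance in series:
R_inner film = 1/(h_i·A) = 1/(21.7×6.42) = 0.007178 K/W
R_brass = L/(kA) = 0.0023/(123×6.42) = 2.913×10^-6 K/W
R_perlite board = L/(kA) = 0.155/(0.0576×6.42) = 0.4192 K/W
R_gypsum plaster = L/(kA) = 0.085/(0.174×6.42) = 0.07609 K/W
R_outer film = 1/(h_o·A) = 1/(20.8×6.42) = 0.007489 K/W
R_total = 0.5099 K/W
Q = ΔT / R_total = 75 / 0.5099

Q ≈ 147 W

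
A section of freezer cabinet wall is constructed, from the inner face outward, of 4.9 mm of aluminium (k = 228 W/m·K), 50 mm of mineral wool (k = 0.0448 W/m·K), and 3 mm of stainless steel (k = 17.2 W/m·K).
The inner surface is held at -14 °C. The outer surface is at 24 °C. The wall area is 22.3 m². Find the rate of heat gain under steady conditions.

Series thermal resistances:
R_aluminium = L/(kA) = 0.0049/(228×22.3) = 9.637×10^-7 K/W
R_mineral wool = L/(kA) = 0.05/(0.0448×22.3) = 0.05005 K/W
R_stainless steel = L/(kA) = 0.003/(17.2×22.3) = 7.821×10^-6 K/W
R_total = 0.05006 K/W
Q = ΔT / R_total = 38 / 0.05006

Q ≈ 759 W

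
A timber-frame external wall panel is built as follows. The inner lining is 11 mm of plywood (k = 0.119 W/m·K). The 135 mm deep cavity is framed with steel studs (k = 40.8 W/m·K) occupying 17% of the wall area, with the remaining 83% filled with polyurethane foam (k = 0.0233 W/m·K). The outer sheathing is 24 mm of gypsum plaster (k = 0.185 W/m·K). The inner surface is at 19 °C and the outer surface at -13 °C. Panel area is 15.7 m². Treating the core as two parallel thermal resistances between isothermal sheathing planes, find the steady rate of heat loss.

Sheathing layers in series; stud and cavity paths in parallel between them.
R_inner = 0.011/(0.119×15.7) = 0.005888 K/W
R_stud  = 0.135/(40.8×0.17×15.7) = 0.00124 K/W
R_cav   = 0.135/(0.0233×0.83×15.7) = 0.4446 K/W
1/R_core = 1/R_stud + 1/R_cav → R_core = 0.001236 K/W
R_outer = 0.024/(0.185×15.7) = 0.008263 K/W
R_total = 0.01539 K/W
Q = ΔT/R_total = 32/0.01539

Q ≈ 2080 W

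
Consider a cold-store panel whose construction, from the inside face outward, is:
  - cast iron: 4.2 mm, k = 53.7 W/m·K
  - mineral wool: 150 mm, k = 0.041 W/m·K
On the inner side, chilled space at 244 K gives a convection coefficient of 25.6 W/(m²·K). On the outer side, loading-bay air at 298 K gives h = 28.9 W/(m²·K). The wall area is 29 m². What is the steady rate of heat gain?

Treating each layer as a thermal resistance in series:
R_inner film = 1/(h_i·A) = 1/(25.6×29) = 0.001347 K/W
R_cast iron = L/(kA) = 0.0042/(53.7×29) = 2.697×10^-6 K/W
R_mineral wool = L/(kA) = 0.15/(0.041×29) = 0.1262 K/W
R_outer film = 1/(h_o·A) = 1/(28.9×29) = 0.001193 K/W
R_total = 0.1287 K/W
Q = ΔT / R_total = 54 / 0.1287

Q ≈ 420 W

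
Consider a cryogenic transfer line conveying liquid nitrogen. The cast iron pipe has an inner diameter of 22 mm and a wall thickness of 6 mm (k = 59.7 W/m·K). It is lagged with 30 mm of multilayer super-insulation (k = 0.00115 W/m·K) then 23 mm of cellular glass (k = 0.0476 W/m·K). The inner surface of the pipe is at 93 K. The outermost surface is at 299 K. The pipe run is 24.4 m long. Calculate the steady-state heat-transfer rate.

Q ≈ 35.4 W

For a radial system each layer contributes R = ln(r_out/r_in)/(2πkL); films add R = 1/(hA).
R_cast iron pipe wall = ln(17/11)/(2π×59.7×24.4) = 4.756×10^-5 K/W
R_multilayer super-insulation = ln(47/17)/(2π×0.00115×24.4) = 5.768 K/W
R_cellular glass = ln(70/47)/(2π×0.0476×24.4) = 0.05459 K/W
R_total = 5.823 K/W
Q = ΔT/R_total = 206/5.823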